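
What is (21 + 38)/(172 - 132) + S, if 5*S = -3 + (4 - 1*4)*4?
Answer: 7/8 ≈ 0.87500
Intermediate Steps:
S = -⅗ (S = (-3 + (4 - 1*4)*4)/5 = (-3 + (4 - 4)*4)/5 = (-3 + 0*4)/5 = (-3 + 0)/5 = (⅕)*(-3) = -⅗ ≈ -0.60000)
(21 + 38)/(172 - 132) + S = (21 + 38)/(172 - 132) - ⅗ = 59/40 - ⅗ = 7/8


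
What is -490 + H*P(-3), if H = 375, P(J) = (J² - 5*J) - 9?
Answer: 5135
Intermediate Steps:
P(J) = -9 + J² - 5*J
-490 + H*P(-3) = -490 + 375*(-9 + (-3)² - 5*(-3)) = -490 + 375*(-9 + 9 + 15) = -490 + 375*15 = -490 + 5625 = 5135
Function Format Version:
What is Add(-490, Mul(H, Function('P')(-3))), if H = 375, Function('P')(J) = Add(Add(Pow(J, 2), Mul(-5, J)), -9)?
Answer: 5135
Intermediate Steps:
Function('P')(J) = Add(-9, Pow(J, 2), Mul(-5, J))
Add(-490, Mul(H, Function('P')(-3))) = Add(-490, Mul(375, Add(-9, Pow(-3, 2), Mul(-5, -3)))) = Add(-490, Mul(375, Add(-9, 9, 15))) = Add(-490, Mul(375, 15)) = Add(-490, 5625) = 5135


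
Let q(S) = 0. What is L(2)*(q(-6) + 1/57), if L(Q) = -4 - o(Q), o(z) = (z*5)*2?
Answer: -8/19 ≈ -0.42105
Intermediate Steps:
o(z) = 10*z (o(z) = (5*z)*2 = 10*z)
L(Q) = -4 - 10*Q
L(2)*(q(-6) + 1/57) = (-4 - 10*2)*(0 + 1/57) = (-4 - 20)*(0 + 1/57) = -24*1/57 = -8/19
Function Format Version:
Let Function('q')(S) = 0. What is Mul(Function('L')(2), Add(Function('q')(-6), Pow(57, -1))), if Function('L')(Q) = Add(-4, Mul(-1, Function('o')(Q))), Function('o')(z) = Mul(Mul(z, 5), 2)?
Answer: Rational(-8, 19) ≈ -0.42105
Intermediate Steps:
Function('o')(z) = Mul(10, z) (Function('o')(z) = Mul(Mul(5, z), 2) = Mul(10, z))
Function('L')(Q) = Add(-4, Mul(-10, Q)) (Function('L')(Q) = Add(-4, Mul(-1, Mul(10, Q))) = Add(-4, Mul(-10, Q)))
Mul(Function('L')(2), Add(Function('q')(-6), Pow(57, -1))) = Mul(Add(-4, Mul(-10, 2)), Add(0, Pow(57, -1))) = Mul(Add(-4, -20), Add(0, Rational(1, 57))) = Mul(-24, Rational(1, 57)) = Rational(-8, 19)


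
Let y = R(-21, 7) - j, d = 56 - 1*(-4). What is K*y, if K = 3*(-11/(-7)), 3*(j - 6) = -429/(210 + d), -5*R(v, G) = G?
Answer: -583/18 ≈ -32.389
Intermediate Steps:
R(v, G) = -G/5
d = 60 (d = 56 + 4 = 60)
j = 1477/270 (j = 6 + (-429/(210 + 60))/3 = 6 + (-429/270)/3 = 6 + (-429*1/270)/3 = 6 + (1/3)*(-143/90) = 6 - 143/270 = 1477/270 ≈ 5.4704)
K = 33/7 (K = 3*(-11*(-1/7)) = 3*(11/7) = 33/7 ≈ 4.7143)
y = -371/54 (y = -1/5*7 - 1*1477/270 = -7/5 - 1477/270 = -371/54 ≈ -6.8704)
K*y = (33/7)*(-371/54) = -583/18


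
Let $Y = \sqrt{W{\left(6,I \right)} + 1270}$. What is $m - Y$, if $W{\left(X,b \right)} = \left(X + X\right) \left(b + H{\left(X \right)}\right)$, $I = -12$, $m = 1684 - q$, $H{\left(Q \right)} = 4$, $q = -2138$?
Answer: $3822 - \sqrt{1174} \approx 3787.7$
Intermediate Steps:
$m = 3822$ ($m = 1684 - -2138 = 1684 + 2138 = 3822$)
$W{\left(X,b \right)} = 2 X \left(4 + b\right)$ ($W{\left(X,b \right)} = \left(X + X\right) \left(b + 4\right) = 2 X \left(4 + b\right)$)
$Y = \sqrt{1174}$ ($Y = \sqrt{2 \cdot 6 \left(4 - 12\right) + 1270} = \sqrt{2 \cdot 6 \left(-8\right) + 1270} = \sqrt{-96 + 1270} = \sqrt{1174} \approx 34.264$)
$m - Y = 3822 - \sqrt{1174}$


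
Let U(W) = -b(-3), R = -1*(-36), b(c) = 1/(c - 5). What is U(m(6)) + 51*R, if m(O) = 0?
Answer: 14689/8 ≈ 1836.1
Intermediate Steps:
b(c) = 1/(-5 + c)
R = 36
U(W) = 1/8 (U(W) = -1/(-5 - 3) = -1/(-8) = -1*(-1/8) = 1/8)
U(m(6)) + 51*R = 1/8 + 51*36 = 1/8 + 1836 = 14689/8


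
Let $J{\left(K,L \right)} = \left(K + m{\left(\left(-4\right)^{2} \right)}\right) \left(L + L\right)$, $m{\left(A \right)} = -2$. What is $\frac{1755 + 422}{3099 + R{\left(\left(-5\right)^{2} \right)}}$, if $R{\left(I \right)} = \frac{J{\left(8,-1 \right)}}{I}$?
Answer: $\frac{54425}{77463} \approx 0.70259$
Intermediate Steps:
$J{\left(K,L \right)} = 2 L \left(-2 + K\right)$ ($J{\left(K,L \right)} = \left(K - 2\right) \left(L + L\right) = \left(-2 + K\right) 2 L = 2 L \left(-2 + K\right)$)
$R{\left(I \right)} = - \frac{12}{I}$ ($R{\left(I \right)} = \frac{2 \left(-1\right) \left(-2 + 8\right)}{I} = \frac{2 \left(-1\right) 6}{I} = - \frac{12}{I}$)
$\frac{1755 + 422}{3099 + R{\left(\left(-5\right)^{2} \right)}} = \frac{1755 + 422}{3099 - \frac{12}{\left(-5\right)^{2}}} = \frac{2177}{3099 - \frac{12}{25}} = \frac{2177}{\frac{77463}{25}} = 2177 \cdot \frac{25}{77463} = \frac{54425}{77463}$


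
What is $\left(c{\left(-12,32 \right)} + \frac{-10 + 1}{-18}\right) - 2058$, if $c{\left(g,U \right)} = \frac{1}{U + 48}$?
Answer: $- \frac{164599}{80} \approx -2057.5$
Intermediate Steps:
$c{\left(g,U \right)} = \frac{1}{48 + U}$
$\left(c{\left(-12,32 \right)} + \frac{-10 + 1}{-18}\right) - 2058 = \left(\frac{1}{48 + 32} + \frac{-10 + 1}{-18}\right) - 2058 = \left(\frac{1}{80} - - \frac{1}{2}\right) - 2058 = \left(\frac{1}{80} + \frac{1}{2}\right) - 2058 = \frac{41}{80} - 2058 = - \frac{164599}{80}$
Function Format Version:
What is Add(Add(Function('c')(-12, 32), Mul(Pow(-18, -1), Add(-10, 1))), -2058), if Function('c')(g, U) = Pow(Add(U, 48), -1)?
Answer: Rational(-164599, 80) ≈ -2057.5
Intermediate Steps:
Function('c')(g, U) = Pow(Add(48, U), -1)
Add(Add(Function('c')(-12, 32), Mul(Pow(-18, -1), Add(-10, 1))), -2058) = Add(Add(Pow(Add(48, 32), -1), Mul(Pow(-18, -1), Add(-10, 1))), -2058) = Add(Add(Pow(80, -1), Mul(Rational(-1, 18), -9)), -2058) = Add(Add(Rational(1, 80), Rational(1, 2)), -2058) = Add(Rational(41, 80), -2058) = Rational(-164599, 80)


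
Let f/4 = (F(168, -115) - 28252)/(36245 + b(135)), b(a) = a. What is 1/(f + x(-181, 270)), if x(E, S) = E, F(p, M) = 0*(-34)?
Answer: -9095/1674447 ≈ -0.0054316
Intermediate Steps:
F(p, M) = 0
f = -28252/9095 (f = 4*((0 - 28252)/(36245 + 135)) = 4*(-28252/36380) = 4*(-28252*1/36380) = 4*(-7063/9095) = -28252/9095 ≈ -3.1063)
1/(f + x(-181, 270)) = 1/(-28252/9095 - 181) = 1/(-1674447/9095) = -9095/1674447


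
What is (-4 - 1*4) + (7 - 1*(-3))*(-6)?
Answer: -68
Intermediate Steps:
(-4 - 1*4) + (7 - 1*(-3))*(-6) = (-4 - 4) + (7 + 3)*(-6) = -8 + 10*(-6) = -8 - 60 = -68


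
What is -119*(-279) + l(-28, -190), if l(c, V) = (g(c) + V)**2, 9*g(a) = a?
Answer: 5709925/81 ≈ 70493.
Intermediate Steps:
g(a) = a/9
l(c, V) = (V + c/9)**2 (l(c, V) = (c/9 + V)**2 = (V + c/9)**2)
-119*(-279) + l(-28, -190) = -119*(-279) + (-28 + 9*(-190))**2/81 = 33201 + (-28 - 1710)**2/81 = 33201 + (1/81)*(-1738)**2 = 33201 + (1/81)*3020644 = 33201 + 3020644/81 = 5709925/81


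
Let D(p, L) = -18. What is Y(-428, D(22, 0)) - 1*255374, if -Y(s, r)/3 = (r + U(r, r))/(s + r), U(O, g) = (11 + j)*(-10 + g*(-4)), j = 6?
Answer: -56946848/223 ≈ -2.5537e+5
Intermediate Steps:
U(O, g) = -170 - 68*g (U(O, g) = (11 + 6)*(-10 + g*(-4)) = 17*(-10 - 4*g) = -170 - 68*g)
Y(s, r) = -3*(-170 - 67*r)/(r + s) (Y(s, r) = -3*(r + (-170 - 68*r))/(s + r) = -3*(-170 - 67*r)/(r + s))
Y(-428, D(22, 0)) - 1*255374 = 3*(170 + 67*(-18))/(-18 - 428) - 1*255374 = 3*(170 - 1206)/(-446) - 255374 = 3*(-1/446)*(-1036) - 255374 = 1554/223 - 255374 = -56946848/223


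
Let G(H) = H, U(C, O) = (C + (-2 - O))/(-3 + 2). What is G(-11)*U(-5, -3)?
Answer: -44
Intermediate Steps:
U(C, O) = 2 + O - C (U(C, O) = (-2 + C - O)/(-1) = (-2 + C - O)*(-1) = 2 + O - C)
G(-11)*U(-5, -3) = -11*(2 - 3 - 1*(-5)) = -11*(2 - 3 + 5) = -11*4 = -44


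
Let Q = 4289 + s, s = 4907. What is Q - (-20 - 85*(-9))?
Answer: 8451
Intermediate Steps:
Q = 9196 (Q = 4289 + 4907 = 9196)
Q - (-20 - 85*(-9)) = 9196 - (-20 - 85*(-9)) = 9196 - (-20 + 765) = 9196 - 1*745 = 9196 - 745 = 8451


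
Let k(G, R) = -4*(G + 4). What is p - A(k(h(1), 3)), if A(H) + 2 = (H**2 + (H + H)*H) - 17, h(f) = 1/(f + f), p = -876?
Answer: -1829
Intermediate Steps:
h(f) = 1/(2*f)
k(G, R) = -16 - 4*G (k(G, R) = -4*(4 + G) = -16 - 4*G)
A(H) = -19 + 3*H**2 (A(H) = -2 + ((H**2 + (H + H)*H) - 17) = -2 + ((H**2 + (2*H)*H) - 17) = -2 + ((H**2 + 2*H**2) - 17) = -2 + (3*H**2 - 17) = -2 + (-17 + 3*H**2) = -19 + 3*H**2)
p - A(k(h(1), 3)) = -876 - (-19 + 3*(-16 - 2/1)**2) = -876 - (-19 + 3*(-16 - 2)**2) = -876 - (-19 + 3*(-18)**2) = -876 - (-19 + 3*324) = -876 - (-19 + 972) = -876 - 1*953 = -876 - 953 = -1829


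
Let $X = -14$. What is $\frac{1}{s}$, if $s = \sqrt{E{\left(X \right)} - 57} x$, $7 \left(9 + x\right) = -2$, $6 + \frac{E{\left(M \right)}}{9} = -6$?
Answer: $\frac{7 i \sqrt{165}}{10725} \approx 0.0083838 i$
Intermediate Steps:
$E{\left(M \right)} = -108$ ($E{\left(M \right)} = -54 + 9 \left(-6\right) = -54 - 54 = -108$)
$x = - \frac{65}{7}$ ($x = -9 + \frac{1}{7} \left(-2\right) = -9 - \frac{2}{7} = - \frac{65}{7} \approx -9.2857$)
$s = - \frac{65 i \sqrt{165}}{7}$ ($s = \sqrt{-108 - 57} \left(- \frac{65}{7}\right) = \sqrt{-165} \left(- \frac{65}{7}\right) = i \sqrt{165} \left(- \frac{65}{7}\right) = - \frac{65 i \sqrt{165}}{7} \approx - 119.28 i$)
$\frac{1}{s} = \frac{1}{\left(- \frac{65}{7}\right) i \sqrt{165}} = \frac{7 i \sqrt{165}}{10725}$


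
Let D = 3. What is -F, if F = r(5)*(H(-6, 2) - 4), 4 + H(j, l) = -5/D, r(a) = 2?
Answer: 58/3 ≈ 19.333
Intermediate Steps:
H(j, l) = -17/3 (H(j, l) = -4 - 5/3 = -17/3)
F = -58/3 (F = 2*(-17/3 - 4) = 2*(-29/3) = -58/3 ≈ -19.333)
-F = -1*(-58/3) = 58/3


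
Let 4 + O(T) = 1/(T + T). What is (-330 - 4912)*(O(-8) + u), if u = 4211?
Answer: -176422131/8 ≈ -2.2053e+7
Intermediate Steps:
O(T) = -4 + 1/(2*T) (O(T) = -4 + 1/(T + T) = -4 + 1/(2*T))
(-330 - 4912)*(O(-8) + u) = (-330 - 4912)*((-4 + (½)/(-8)) + 4211) = -5242*((-4 + (½)*(-⅛)) + 4211) = -5242*((-4 - 1/16) + 4211) = -5242*(-65/16 + 4211) = -5242*67311/16 = -176422131/8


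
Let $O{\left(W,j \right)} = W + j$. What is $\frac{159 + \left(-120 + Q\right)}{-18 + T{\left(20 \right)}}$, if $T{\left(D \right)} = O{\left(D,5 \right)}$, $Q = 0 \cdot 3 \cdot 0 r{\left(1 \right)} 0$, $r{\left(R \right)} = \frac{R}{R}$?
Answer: $\frac{39}{7} \approx 5.5714$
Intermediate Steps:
$r{\left(R \right)} = 1$
$Q = 0$ ($Q = 0 \cdot 3 \cdot 0 \cdot 1 \cdot 0 = 0 \cdot 0 \cdot 1 \cdot 0 = 0 \cdot 0 \cdot 0 = 0 \cdot 0 = 0$)
$T{\left(D \right)} = 5 + D$ ($T{\left(D \right)} = D + 5 = 5 + D$)
$\frac{159 + \left(-120 + Q\right)}{-18 + T{\left(20 \right)}} = \frac{159 + \left(-120 + 0\right)}{-18 + \left(5 + 20\right)} = \frac{159 - 120}{-18 + 25} = \frac{39}{7}$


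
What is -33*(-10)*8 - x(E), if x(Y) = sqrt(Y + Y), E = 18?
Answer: 2634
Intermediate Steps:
x(Y) = sqrt(2)*sqrt(Y) (x(Y) = sqrt(2*Y) = sqrt(2)*sqrt(Y))
-33*(-10)*8 - x(E) = -33*(-10)*8 - sqrt(2)*sqrt(18) = 330*8 - sqrt(2)*3*sqrt(2) = 2640 - 1*6 = 2640 - 6 = 2634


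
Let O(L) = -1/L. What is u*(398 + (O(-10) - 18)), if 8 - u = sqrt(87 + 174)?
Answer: 15204/5 - 11403*sqrt(29)/10 ≈ -3099.9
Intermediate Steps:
u = 8 - 3*sqrt(29) (u = 8 - sqrt(87 + 174) = 8 - sqrt(261) = 8 - 3*sqrt(29) ≈ -8.1555)
u*(398 + (O(-10) - 18)) = (8 - 3*sqrt(29))*(398 + (-1/(-10) - 18)) = (8 - 3*sqrt(29))*(398 + (-1*(-1/10) - 18)) = (8 - 3*sqrt(29))*(398 + (1/10 - 18)) = (8 - 3*sqrt(29))*(398 - 179/10) = (8 - 3*sqrt(29))*(3801/10) = 15204/5 - 11403*sqrt(29)/10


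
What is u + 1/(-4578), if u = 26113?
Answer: 119545313/4578 ≈ 26113.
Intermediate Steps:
u + 1/(-4578) = 26113 + 1/(-4578) = 26113 - 1/4578 = 119545313/4578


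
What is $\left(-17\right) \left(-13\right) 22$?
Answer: $4862$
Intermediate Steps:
$\left(-17\right) \left(-13\right) 22 = 221 \cdot 22 = 4862$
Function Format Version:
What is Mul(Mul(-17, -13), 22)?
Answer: 4862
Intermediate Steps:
Mul(Mul(-17, -13), 22) = Mul(221, 22) = 4862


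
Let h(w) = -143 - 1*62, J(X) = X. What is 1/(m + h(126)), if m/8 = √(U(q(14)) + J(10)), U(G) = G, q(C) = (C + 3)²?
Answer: -205/22889 - 8*√299/22889 ≈ -0.015000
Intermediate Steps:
q(C) = (3 + C)²
h(w) = -205 (h(w) = -143 - 62 = -205)
m = 8*√299 (m = 8*√((3 + 14)² + 10) = 8*√(17² + 10) = 8*√(289 + 10) = 8*√299 ≈ 138.33)
1/(m + h(126)) = 1/(8*√299 - 205) = 1/(-205 + 8*√299)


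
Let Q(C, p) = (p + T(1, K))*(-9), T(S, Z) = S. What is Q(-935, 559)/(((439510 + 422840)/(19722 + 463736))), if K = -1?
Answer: -81220944/28745 ≈ -2825.6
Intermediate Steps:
Q(C, p) = -9 - 9*p (Q(C, p) = (p + 1)*(-9) = (1 + p)*(-9) = -9 - 9*p)
Q(-935, 559)/(((439510 + 422840)/(19722 + 463736))) = (-9 - 9*559)/(((439510 + 422840)/(19722 + 463736))) = (-9 - 5031)/((862350/483458)) = -5040/(862350*(1/483458)) = -5040/431175/241729 = -5040*241729/431175 = -81220944/28745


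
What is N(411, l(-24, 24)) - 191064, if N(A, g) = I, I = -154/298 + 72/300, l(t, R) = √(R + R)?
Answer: -711714431/3725 ≈ -1.9106e+5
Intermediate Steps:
l(t, R) = √2*√R (l(t, R) = √(2*R) = √2*√R)
I = -1031/3725 (I = -154*1/298 + 72*(1/300) = -77/149 + 6/25 = -1031/3725 ≈ -0.27678)
N(A, g) = -1031/3725
N(411, l(-24, 24)) - 191064 = -1031/3725 - 191064 = -711714431/3725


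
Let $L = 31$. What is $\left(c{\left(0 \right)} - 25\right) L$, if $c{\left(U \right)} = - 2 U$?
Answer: $-775$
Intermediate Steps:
$\left(c{\left(0 \right)} - 25\right) L = \left(\left(-2\right) 0 - 25\right) 31 = \left(0 - 25\right) 31 = \left(-25\right) 31 = -775$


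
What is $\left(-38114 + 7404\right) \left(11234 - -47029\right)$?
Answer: $-1789256730$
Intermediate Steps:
$\left(-38114 + 7404\right) \left(11234 - -47029\right) = - 30710 \left(11234 + 47029\right) = \left(-30710\right) 58263 = -1789256730$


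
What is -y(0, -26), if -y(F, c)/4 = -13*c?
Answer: 1352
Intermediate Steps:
y(F, c) = 52*c (y(F, c) = -(-52)*c = 52*c)
-y(0, -26) = -52*(-26) = -1*(-1352) = 1352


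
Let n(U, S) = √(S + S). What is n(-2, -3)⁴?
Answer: 36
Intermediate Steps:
n(U, S) = √2*√S (n(U, S) = √(2*S) = √2*√S)
n(-2, -3)⁴ = (√2*√(-3))⁴ = (√2*(I*√3))⁴ = (I*√6)⁴ = 36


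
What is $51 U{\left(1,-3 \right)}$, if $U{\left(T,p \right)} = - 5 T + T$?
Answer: $-204$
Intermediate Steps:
$U{\left(T,p \right)} = - 4 T$
$51 U{\left(1,-3 \right)} = 51 \left(\left(-4\right) 1\right) = 51 \left(-4\right) = -204$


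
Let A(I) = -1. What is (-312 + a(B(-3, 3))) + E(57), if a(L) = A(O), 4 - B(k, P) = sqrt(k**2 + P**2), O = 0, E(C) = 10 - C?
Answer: -360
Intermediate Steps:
B(k, P) = 4 - sqrt(P**2 + k**2) (B(k, P) = 4 - sqrt(k**2 + P**2) = 4 - sqrt(P**2 + k**2))
a(L) = -1
(-312 + a(B(-3, 3))) + E(57) = (-312 - 1) + (10 - 1*57) = -313 + (10 - 57) = -313 - 47 = -360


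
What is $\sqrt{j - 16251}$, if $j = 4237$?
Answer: $i \sqrt{12014} \approx 109.61 i$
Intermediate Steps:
$\sqrt{j - 16251} = \sqrt{4237 - 16251} = \sqrt{-12014} = i \sqrt{12014}$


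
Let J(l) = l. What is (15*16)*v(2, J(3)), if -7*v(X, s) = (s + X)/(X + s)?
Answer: -240/7 ≈ -34.286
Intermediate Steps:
v(X, s) = -⅐ (v(X, s) = -(s + X)/(7*(X + s)) = -(X + s)/(7*(X + s)) = -⅐*1 = -⅐)
(15*16)*v(2, J(3)) = (15*16)*(-⅐) = 240*(-⅐) = -240/7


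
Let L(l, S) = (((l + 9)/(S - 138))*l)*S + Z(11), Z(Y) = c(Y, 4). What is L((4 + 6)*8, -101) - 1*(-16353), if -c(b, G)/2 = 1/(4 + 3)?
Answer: 32391931/1673 ≈ 19362.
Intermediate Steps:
c(b, G) = -2/7 (c(b, G) = -2/(4 + 3) = -2/7)
Z(Y) = -2/7
L(l, S) = -2/7 + S*l*(9 + l)/(-138 + S) (L(l, S) = (((l + 9)/(S - 138))*l)*S - 2/7 = (((9 + l)/(-138 + S))*l)*S - 2/7 = (l*(9 + l)/(-138 + S))*S - 2/7 = S*l*(9 + l)/(-138 + S) - 2/7 = -2/7 + S*l*(9 + l)/(-138 + S))
L((4 + 6)*8, -101) - 1*(-16353) = (276 - 2*(-101) + 7*(-101)*((4 + 6)*8)² + 63*(-101)*((4 + 6)*8))/(7*(-138 - 101)) - 1*(-16353) = (⅐)*(276 + 202 + 7*(-101)*(10*8)² + 63*(-101)*(10*8))/(-239) + 16353 = (⅐)*(-1/239)*(276 + 202 + 7*(-101)*80² + 63*(-101)*80) + 16353 = (⅐)*(-1/239)*(276 + 202 + 7*(-101)*6400 - 509040) + 16353 = (⅐)*(-1/239)*(276 + 202 - 4524800 - 509040) + 16353 = (⅐)*(-1/239)*(-5033362) + 16353 = 5033362/1673 + 16353 = 32391931/1673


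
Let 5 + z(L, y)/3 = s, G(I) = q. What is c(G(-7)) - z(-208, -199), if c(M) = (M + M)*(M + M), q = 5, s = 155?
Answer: -350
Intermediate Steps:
G(I) = 5
z(L, y) = 450 (z(L, y) = -15 + 3*155 = -15 + 465 = 450)
c(M) = 4*M² (c(M) = (2*M)*(2*M) = 4*M²)
c(G(-7)) - z(-208, -199) = 4*5² - 1*450 = 4*25 - 450 = 100 - 450 = -350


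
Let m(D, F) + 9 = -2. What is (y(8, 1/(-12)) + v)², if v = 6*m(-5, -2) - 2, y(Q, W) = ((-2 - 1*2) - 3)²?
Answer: 361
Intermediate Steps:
m(D, F) = -11 (m(D, F) = -9 - 2 = -11)
y(Q, W) = 49 (y(Q, W) = ((-2 - 2) - 3)² = (-4 - 3)² = (-7)² = 49)
v = -68 (v = 6*(-11) - 2 = -66 - 2 = -68)
(y(8, 1/(-12)) + v)² = (49 - 68)² = (-19)² = 361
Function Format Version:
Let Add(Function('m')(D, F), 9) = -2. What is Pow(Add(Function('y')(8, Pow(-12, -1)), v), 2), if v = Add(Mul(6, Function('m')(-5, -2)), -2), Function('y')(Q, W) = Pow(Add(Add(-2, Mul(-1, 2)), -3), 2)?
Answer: 361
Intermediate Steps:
Function('m')(D, F) = -11 (Function('m')(D, F) = Add(-9, -2) = -11)
Function('y')(Q, W) = 49 (Function('y')(Q, W) = Pow(Add(Add(-2, -2), -3), 2) = Pow(Add(-4, -3), 2) = Pow(-7, 2) = 49)
v = -68 (v = Add(Mul(6, -11), -2) = Add(-66, -2) = -68)
Pow(Add(Function('y')(8, Pow(-12, -1)), v), 2) = Pow(Add(49, -68), 2) = Pow(-19, 2) = 361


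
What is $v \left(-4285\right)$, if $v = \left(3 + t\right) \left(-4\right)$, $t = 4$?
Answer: $119980$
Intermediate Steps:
$v = -28$ ($v = \left(3 + 4\right) \left(-4\right) = 7 \left(-4\right) = -28$)
$v \left(-4285\right) = \left(-28\right) \left(-4285\right) = 119980$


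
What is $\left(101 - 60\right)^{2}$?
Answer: $1681$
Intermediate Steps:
$\left(101 - 60\right)^{2} = 41^{2} = 1681$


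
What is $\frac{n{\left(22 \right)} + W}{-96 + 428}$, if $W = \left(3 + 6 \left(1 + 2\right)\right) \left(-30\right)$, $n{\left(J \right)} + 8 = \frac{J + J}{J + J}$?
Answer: $- \frac{637}{332} \approx -1.9187$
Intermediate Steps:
$n{\left(J \right)} = -7$ ($n{\left(J \right)} = -8 + \frac{J + J}{J + J} = -8 + \frac{2 J}{2 J} = -8 + 2 J \frac{1}{2 J} = -8 + 1 = -7$)
$W = -630$ ($W = \left(3 + 6 \cdot 3\right) \left(-30\right) = \left(3 + 18\right) \left(-30\right) = 21 \left(-30\right) = -630$)
$\frac{n{\left(22 \right)} + W}{-96 + 428} = \frac{-7 - 630}{-96 + 428} = - \frac{637}{332}$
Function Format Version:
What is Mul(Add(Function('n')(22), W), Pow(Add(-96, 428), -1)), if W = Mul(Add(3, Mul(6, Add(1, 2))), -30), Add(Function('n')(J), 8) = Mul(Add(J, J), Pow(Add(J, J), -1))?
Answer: Rational(-637, 332) ≈ -1.9187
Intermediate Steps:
Function('n')(J) = -7 (Function('n')(J) = Add(-8, Mul(Add(J, J), Pow(Add(J, J), -1))) = Add(-8, Mul(Mul(2, J), Pow(Mul(2, J), -1))) = Add(-8, Mul(Mul(2, J), Mul(Rational(1, 2), Pow(J, -1)))) = Add(-8, 1) = -7)
W = -630 (W = Mul(Add(3, Mul(6, 3)), -30) = Mul(Add(3, 18), -30) = Mul(21, -30) = -630)
Mul(Add(Function('n')(22), W), Pow(Add(-96, 428), -1)) = Mul(Add(-7, -630), Pow(Add(-96, 428), -1)) = Mul(-637, Pow(332, -1)) = Mul(-637, Rational(1, 332)) = Rational(-637, 332)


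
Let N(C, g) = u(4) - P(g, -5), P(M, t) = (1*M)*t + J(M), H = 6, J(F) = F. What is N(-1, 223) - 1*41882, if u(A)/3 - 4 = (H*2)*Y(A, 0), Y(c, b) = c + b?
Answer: -40834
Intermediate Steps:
Y(c, b) = b + c
P(M, t) = M + M*t (P(M, t) = (1*M)*t + M = M*t + M = M + M*t)
u(A) = 12 + 36*A (u(A) = 12 + 3*((6*2)*(0 + A)) = 12 + 3*(12*A) = 12 + 36*A)
N(C, g) = 156 + 4*g (N(C, g) = (12 + 36*4) - g*(1 - 5) = (12 + 144) - g*(-4) = 156 - (-4)*g = 156 + 4*g)
N(-1, 223) - 1*41882 = (156 + 4*223) - 1*41882 = (156 + 892) - 41882 = 1048 - 41882 = -40834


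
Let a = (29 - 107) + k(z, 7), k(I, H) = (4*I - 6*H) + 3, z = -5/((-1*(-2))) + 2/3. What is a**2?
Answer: 139129/9 ≈ 15459.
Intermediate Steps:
z = -11/6 (z = -5/2 + 2*(1/3) = -5*1/2 + 2/3 = -5/2 + 2/3 = -11/6 ≈ -1.8333)
k(I, H) = 3 - 6*H + 4*I (k(I, H) = (-6*H + 4*I) + 3 = 3 - 6*H + 4*I)
a = -373/3 (a = (29 - 107) + (3 - 6*7 + 4*(-11/6)) = -78 + (3 - 42 - 22/3) = -78 - 139/3 = -373/3 ≈ -124.33)
a**2 = (-373/3)**2 = 139129/9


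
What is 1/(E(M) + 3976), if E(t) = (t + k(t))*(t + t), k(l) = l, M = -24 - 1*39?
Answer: 1/19852 ≈ 5.0373e-5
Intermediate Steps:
M = -63 (M = -24 - 39 = -63)
E(t) = 4*t**2 (E(t) = (t + t)*(t + t) = (2*t)*(2*t) = 4*t**2)
1/(E(M) + 3976) = 1/(4*(-63)**2 + 3976) = 1/(4*3969 + 3976) = 1/(15876 + 3976) = 1/19852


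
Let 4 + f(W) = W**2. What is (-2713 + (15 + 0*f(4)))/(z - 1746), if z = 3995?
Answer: -2698/2249 ≈ -1.1996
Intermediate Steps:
f(W) = -4 + W**2
(-2713 + (15 + 0*f(4)))/(z - 1746) = (-2713 + (15 + 0*(-4 + 4**2)))/(3995 - 1746) = (-2713 + (15 + 0*(-4 + 16)))/2249 = (-2713 + (15 + 0*12))*(1/2249) = (-2713 + (15 + 0))*(1/2249) = (-2713 + 15)*(1/2249) = -2698*1/2249 = -2698/2249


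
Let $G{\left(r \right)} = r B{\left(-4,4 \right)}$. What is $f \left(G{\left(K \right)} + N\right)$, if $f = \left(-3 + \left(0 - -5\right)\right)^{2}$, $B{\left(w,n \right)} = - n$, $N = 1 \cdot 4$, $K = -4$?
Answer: $80$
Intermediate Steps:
$N = 4$
$G{\left(r \right)} = - 4 r$ ($G{\left(r \right)} = r \left(\left(-1\right) 4\right) = r \left(-4\right) = - 4 r$)
$f = 4$ ($f = \left(-3 + \left(0 + 5\right)\right)^{2} = \left(-3 + 5\right)^{2} = 2^{2} = 4$)
$f \left(G{\left(K \right)} + N\right) = 4 \left(\left(-4\right) \left(-4\right) + 4\right) = 4 \left(16 + 4\right) = 4 \cdot 20 = 80$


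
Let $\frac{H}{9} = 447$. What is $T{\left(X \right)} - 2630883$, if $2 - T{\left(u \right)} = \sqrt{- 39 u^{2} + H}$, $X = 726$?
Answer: $-2630881 - 3 i \sqrt{2283549} \approx -2.6309 \cdot 10^{6} - 4533.4 i$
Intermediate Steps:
$H = 4023$ ($H = 9 \cdot 447 = 4023$)
$T{\left(u \right)} = 2 - \sqrt{4023 - 39 u^{2}}$ ($T{\left(u \right)} = 2 - \sqrt{- 39 u^{2} + 4023} = 2 - \sqrt{4023 - 39 u^{2}}$)
$T{\left(X \right)} - 2630883 = \left(2 - \sqrt{4023 - 39 \cdot 726^{2}}\right) - 2630883 = \left(2 - \sqrt{4023 - 20555964}\right) - 2630883 = \left(2 - \sqrt{-20551941}\right) - 2630883 = \left(2 - 3 i \sqrt{2283549}\right) - 2630883 = -2630881 - 3 i \sqrt{2283549}$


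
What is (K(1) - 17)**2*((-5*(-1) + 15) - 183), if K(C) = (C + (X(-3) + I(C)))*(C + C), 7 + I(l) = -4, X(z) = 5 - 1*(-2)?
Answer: -86227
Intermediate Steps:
X(z) = 7 (X(z) = 5 + 2 = 7)
I(l) = -11 (I(l) = -7 - 4 = -11)
K(C) = 2*C*(-4 + C) (K(C) = (C + (7 - 11))*(C + C) = (C - 4)*(2*C) = (-4 + C)*(2*C) = 2*C*(-4 + C))
(K(1) - 17)**2*((-5*(-1) + 15) - 183) = (2*1*(-4 + 1) - 17)**2*((-5*(-1) + 15) - 183) = (2*1*(-3) - 17)**2*((5 + 15) - 183) = (-6 - 17)**2*(20 - 183) = (-23)**2*(-163) = 529*(-163) = -86227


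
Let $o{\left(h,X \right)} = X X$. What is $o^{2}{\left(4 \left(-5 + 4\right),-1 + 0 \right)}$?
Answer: $1$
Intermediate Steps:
$o{\left(h,X \right)} = X^{2}$
$o^{2}{\left(4 \left(-5 + 4\right),-1 + 0 \right)} = \left(\left(-1 + 0\right)^{2}\right)^{2} = \left(\left(-1\right)^{2}\right)^{2} = 1^{2} = 1$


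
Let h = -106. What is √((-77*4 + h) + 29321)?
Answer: √28907 ≈ 170.02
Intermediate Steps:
√((-77*4 + h) + 29321) = √((-77*4 - 106) + 29321) = √((-308 - 106) + 29321) = √(-414 + 29321) = √28907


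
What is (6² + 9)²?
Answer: 2025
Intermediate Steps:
(6² + 9)² = (36 + 9)² = 45² = 2025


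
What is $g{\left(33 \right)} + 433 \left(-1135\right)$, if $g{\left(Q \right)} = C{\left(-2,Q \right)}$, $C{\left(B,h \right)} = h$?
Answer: $-491422$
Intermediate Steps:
$g{\left(Q \right)} = Q$
$g{\left(33 \right)} + 433 \left(-1135\right) = 33 + 433 \left(-1135\right) = 33 - 491455 = -491422$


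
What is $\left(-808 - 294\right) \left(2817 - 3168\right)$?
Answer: $386802$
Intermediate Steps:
$\left(-808 - 294\right) \left(2817 - 3168\right) = \left(-1102\right) \left(-351\right) = 386802$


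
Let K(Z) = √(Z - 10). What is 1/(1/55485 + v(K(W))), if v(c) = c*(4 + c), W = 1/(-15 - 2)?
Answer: -943245*I/(665820*√323 + 9487918*I) ≈ -0.038375 - 0.048399*I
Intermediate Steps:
W = -1/17 (W = 1/(-17) = -1/17 ≈ -0.058824)
K(Z) = √(-10 + Z)
1/(1/55485 + v(K(W))) = 1/(1/55485 + √(-10 - 1/17)*(4 + √(-10 - 1/17))) = 1/(1/55485 + √(-171/17)*(4 + √(-171/17))) = 1/(1/55485 + (3*I*√323/17)*(4 + 3*I*√323/17)) = 1/(1/55485 + 3*I*√323*(4 + 3*I*√323/17)/17)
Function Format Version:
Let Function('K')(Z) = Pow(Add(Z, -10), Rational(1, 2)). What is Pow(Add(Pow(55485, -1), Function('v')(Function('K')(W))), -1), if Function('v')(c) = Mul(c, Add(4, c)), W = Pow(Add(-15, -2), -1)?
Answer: Mul(-943245, I, Pow(Add(Mul(665820, Pow(323, Rational(1, 2))), Mul(9487918, I)), -1)) ≈ Add(-0.038375, Mul(-0.048399, I))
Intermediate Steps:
W = Rational(-1, 17) (W = Pow(-17, -1) = Rational(-1, 17) ≈ -0.058824)
Function('K')(Z) = Pow(Add(-10, Z), Rational(1, 2))
Pow(Add(Pow(55485, -1), Function('v')(Function('K')(W))), -1) = Pow(Add(Pow(55485, -1), Mul(Pow(Add(-10, Rational(-1, 17)), Rational(1, 2)), Add(4, Pow(Add(-10, Rational(-1, 17)), Rational(1, 2))))), -1) = Pow(Add(Rational(1, 55485), Mul(Pow(Rational(-171, 17), Rational(1, 2)), Add(4, Pow(Rational(-171, 17), Rational(1, 2))))), -1) = Pow(Add(Rational(1, 55485), Mul(Mul(Rational(3, 17), I, Pow(323, Rational(1, 2))), Add(4, Mul(Rational(3, 17), I, Pow(323, Rational(1, 2)))))), -1) = Pow(Add(Rational(1, 55485), Mul(Rational(3, 17), I, Pow(323, Rational(1, 2)), Add(4, Mul(Rational(3, 17), I, Pow(323, Rational(1, 2)))))), -1)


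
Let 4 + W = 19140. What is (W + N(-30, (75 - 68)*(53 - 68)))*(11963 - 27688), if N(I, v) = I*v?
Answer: -350447350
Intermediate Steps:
W = 19136 (W = -4 + 19140 = 19136)
(W + N(-30, (75 - 68)*(53 - 68)))*(11963 - 27688) = (19136 - 30*(75 - 68)*(53 - 68))*(11963 - 27688) = (19136 - 210*(-15))*(-15725) = (19136 - 30*(-105))*(-15725) = (19136 + 3150)*(-15725) = 22286*(-15725) = -350447350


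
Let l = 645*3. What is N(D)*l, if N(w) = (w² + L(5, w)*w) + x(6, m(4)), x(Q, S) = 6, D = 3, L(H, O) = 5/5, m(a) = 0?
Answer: 34830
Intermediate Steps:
L(H, O) = 1 (L(H, O) = 5*(⅕) = 1)
l = 1935
N(w) = 6 + w + w² (N(w) = (w² + 1*w) + 6 = (w² + w) + 6 = (w + w²) + 6 = 6 + w + w²)
N(D)*l = (6 + 3 + 3²)*1935 = (6 + 3 + 9)*1935 = 18*1935 = 34830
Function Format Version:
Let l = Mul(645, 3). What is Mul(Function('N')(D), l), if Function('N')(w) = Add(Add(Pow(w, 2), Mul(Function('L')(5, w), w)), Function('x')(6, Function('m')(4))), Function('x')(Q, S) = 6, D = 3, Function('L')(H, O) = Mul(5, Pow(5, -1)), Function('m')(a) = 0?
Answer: 34830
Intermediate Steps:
Function('L')(H, O) = 1 (Function('L')(H, O) = Mul(5, Rational(1, 5)) = 1)
l = 1935
Function('N')(w) = Add(6, w, Pow(w, 2)) (Function('N')(w) = Add(Add(Pow(w, 2), Mul(1, w)), 6) = Add(Add(Pow(w, 2), w), 6) = Add(Add(w, Pow(w, 2)), 6) = Add(6, w, Pow(w, 2)))
Mul(Function('N')(D), l) = Mul(Add(6, 3, Pow(3, 2)), 1935) = Mul(Add(6, 3, 9), 1935) = Mul(18, 1935) = 34830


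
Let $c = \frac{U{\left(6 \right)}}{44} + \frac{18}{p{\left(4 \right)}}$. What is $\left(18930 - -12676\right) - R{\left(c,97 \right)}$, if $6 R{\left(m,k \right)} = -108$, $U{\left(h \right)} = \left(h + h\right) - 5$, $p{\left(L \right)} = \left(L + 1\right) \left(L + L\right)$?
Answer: $31624$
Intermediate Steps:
$p{\left(L \right)} = 2 L \left(1 + L\right)$ ($p{\left(L \right)} = \left(1 + L\right) 2 L = 2 L \left(1 + L\right)$)
$U{\left(h \right)} = -5 + 2 h$ ($U{\left(h \right)} = 2 h - 5 = -5 + 2 h$)
$c = \frac{67}{110}$ ($c = \frac{-5 + 2 \cdot 6}{44} + \frac{18}{2 \cdot 4 \left(1 + 4\right)} = \left(-5 + 12\right) \frac{1}{44} + \frac{18}{2 \cdot 4 \cdot 5} = 7 \cdot \frac{1}{44} + \frac{18}{40} = \frac{7}{44} + 18 \cdot \frac{1}{40} = \frac{7}{44} + \frac{9}{20} = \frac{67}{110} \approx 0.60909$)
$R{\left(m,k \right)} = -18$ ($R{\left(m,k \right)} = \frac{1}{6} \left(-108\right) = -18$)
$\left(18930 - -12676\right) - R{\left(c,97 \right)} = \left(18930 - -12676\right) - -18 = \left(18930 + 12676\right) + 18 = 31606 + 18 = 31624$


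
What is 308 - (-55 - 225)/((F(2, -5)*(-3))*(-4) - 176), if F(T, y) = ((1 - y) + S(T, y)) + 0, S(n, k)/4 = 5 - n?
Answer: 315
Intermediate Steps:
S(n, k) = 20 - 4*n (S(n, k) = 4*(5 - n) = 20 - 4*n)
F(T, y) = 21 - y - 4*T (F(T, y) = ((1 - y) + (20 - 4*T)) + 0 = (21 - y - 4*T) + 0 = 21 - y - 4*T)
308 - (-55 - 225)/((F(2, -5)*(-3))*(-4) - 176) = 308 - (-55 - 225)/(((21 - 1*(-5) - 4*2)*(-3))*(-4) - 176) = 308 - (-280)/(((21 + 5 - 8)*(-3))*(-4) - 176) = 308 - (-280)/((18*(-3))*(-4) - 176) = 308 - (-280)/(-54*(-4) - 176) = 308 - (-280)/(216 - 176) = 308 - (-280)/40 = 308 - 1*(-7) = 308 + 7 = 315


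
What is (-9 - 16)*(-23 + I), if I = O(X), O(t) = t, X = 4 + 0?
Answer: 475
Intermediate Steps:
X = 4
I = 4
(-9 - 16)*(-23 + I) = (-9 - 16)*(-23 + 4) = -25*(-19) = 475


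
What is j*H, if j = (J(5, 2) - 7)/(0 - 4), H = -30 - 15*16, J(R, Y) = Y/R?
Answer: -891/2 ≈ -445.50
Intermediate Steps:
H = -270 (H = -30 - 240 = -270)
j = 33/20 (j = (2/5 - 7)/(0 - 4) = (2*(⅕) - 7)/(-4) = (⅖ - 7)*(-¼) = -33/5*(-¼) = 33/20 ≈ 1.6500)
j*H = (33/20)*(-270) = -891/2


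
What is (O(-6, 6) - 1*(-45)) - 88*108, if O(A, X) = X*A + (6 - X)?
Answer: -9495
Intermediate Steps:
O(A, X) = 6 - X + A*X (O(A, X) = A*X + (6 - X) = 6 - X + A*X)
(O(-6, 6) - 1*(-45)) - 88*108 = ((6 - 1*6 - 6*6) - 1*(-45)) - 88*108 = ((6 - 6 - 36) + 45) - 9504 = (-36 + 45) - 9504 = 9 - 9504 = -9495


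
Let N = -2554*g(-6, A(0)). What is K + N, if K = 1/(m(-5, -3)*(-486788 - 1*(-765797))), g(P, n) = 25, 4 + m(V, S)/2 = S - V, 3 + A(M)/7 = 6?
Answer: -71258898601/1116036 ≈ -63850.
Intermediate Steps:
A(M) = 21 (A(M) = -21 + 7*6 = -21 + 42 = 21)
m(V, S) = -8 - 2*V + 2*S (m(V, S) = -8 + 2*(S - V) = -8 + (-2*V + 2*S) = -8 - 2*V + 2*S)
K = -1/1116036 (K = 1/((-8 - 2*(-5) + 2*(-3))*(-486788 - 1*(-765797))) = 1/((-8 + 10 - 6)*(-486788 + 765797)) = 1/(-4*279009) = 1/(-1116036) = -1/1116036 ≈ -8.9603e-7)
N = -63850 (N = -2554*25 = -63850)
K + N = -1/1116036 - 63850 = -71258898601/1116036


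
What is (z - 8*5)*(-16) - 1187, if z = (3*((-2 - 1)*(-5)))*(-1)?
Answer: 173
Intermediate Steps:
z = -45 (z = (3*(-3*(-5)))*(-1) = (3*15)*(-1) = 45*(-1) = -45)
(z - 8*5)*(-16) - 1187 = (-45 - 8*5)*(-16) - 1187 = (-45 - 40)*(-16) - 1187 = -85*(-16) - 1187 = 1360 - 1187 = 173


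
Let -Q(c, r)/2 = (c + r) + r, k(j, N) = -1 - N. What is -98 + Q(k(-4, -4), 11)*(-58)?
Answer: 2802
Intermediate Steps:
Q(c, r) = -4*r - 2*c (Q(c, r) = -2*((c + r) + r) = -2*(c + 2*r) = -4*r - 2*c)
-98 + Q(k(-4, -4), 11)*(-58) = -98 + (-4*11 - 2*(-1 - 1*(-4)))*(-58) = -98 + (-44 - 2*(-1 + 4))*(-58) = -98 + (-44 - 2*3)*(-58) = -98 + (-44 - 6)*(-58) = -98 - 50*(-58) = -98 + 2900 = 2802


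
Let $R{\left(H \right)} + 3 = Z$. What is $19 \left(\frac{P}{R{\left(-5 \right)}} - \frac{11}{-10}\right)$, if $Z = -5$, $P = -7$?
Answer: $\frac{1501}{40} \approx 37.525$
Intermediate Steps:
$R{\left(H \right)} = -8$ ($R{\left(H \right)} = -3 - 5 = -8$)
$19 \left(\frac{P}{R{\left(-5 \right)}} - \frac{11}{-10}\right) = 19 \left(- \frac{7}{-8} - \frac{11}{-10}\right) = 19 \left(\left(-7\right) \left(- \frac{1}{8}\right) - - \frac{11}{10}\right) = 19 \left(\frac{7}{8} + \frac{11}{10}\right) = 19 \cdot \frac{79}{40} = \frac{1501}{40}$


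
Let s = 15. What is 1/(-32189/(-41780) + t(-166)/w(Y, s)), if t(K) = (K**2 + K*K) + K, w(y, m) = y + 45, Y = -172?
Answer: -5306060/2291555877 ≈ -0.0023155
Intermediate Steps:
w(y, m) = 45 + y
t(K) = K + 2*K**2 (t(K) = (K**2 + K**2) + K = 2*K**2 + K = K + 2*K**2)
1/(-32189/(-41780) + t(-166)/w(Y, s)) = 1/(-32189/(-41780) + (-166*(1 + 2*(-166)))/(45 - 172)) = 1/(-32189*(-1/41780) - 166*(1 - 332)/(-127)) = 1/(32189/41780 - 166*(-331)*(-1/127)) = 1/(32189/41780 + 54946*(-1/127)) = 1/(32189/41780 - 54946/127) = 1/(-2291555877/5306060) = -5306060/2291555877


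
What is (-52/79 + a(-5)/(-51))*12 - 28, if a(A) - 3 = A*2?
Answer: -46000/1343 ≈ -34.252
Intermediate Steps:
a(A) = 3 + 2*A (a(A) = 3 + A*2 = 3 + 2*A)
(-52/79 + a(-5)/(-51))*12 - 28 = (-52/79 + (3 + 2*(-5))/(-51))*12 - 28 = (-52*1/79 + (3 - 10)*(-1/51))*12 - 28 = (-52/79 - 7*(-1/51))*12 - 28 = (-52/79 + 7/51)*12 - 28 = -2099/4029*12 - 28 = -8396/1343 - 28 = -46000/1343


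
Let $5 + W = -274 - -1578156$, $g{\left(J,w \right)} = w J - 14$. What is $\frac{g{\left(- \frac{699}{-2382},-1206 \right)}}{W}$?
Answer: $- \frac{146057}{626417169} \approx -0.00023316$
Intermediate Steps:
$g{\left(J,w \right)} = -14 + J w$ ($g{\left(J,w \right)} = J w - 14 = -14 + J w$)
$W = 1577877$ ($W = -5 - -1577882 = -5 + \left(-274 + 1578156\right) = -5 + 1577882 = 1577877$)
$\frac{g{\left(- \frac{699}{-2382},-1206 \right)}}{W} = \frac{-14 + - \frac{699}{-2382} \left(-1206\right)}{1577877} = \left(-14 + \left(-699\right) \left(- \frac{1}{2382}\right) \left(-1206\right)\right) \frac{1}{1577877} = \left(-14 + \frac{233}{794} \left(-1206\right)\right) \frac{1}{1577877} = \left(-14 - \frac{140499}{397}\right) \frac{1}{1577877} = \left(- \frac{146057}{397}\right) \frac{1}{1577877} = - \frac{146057}{626417169}$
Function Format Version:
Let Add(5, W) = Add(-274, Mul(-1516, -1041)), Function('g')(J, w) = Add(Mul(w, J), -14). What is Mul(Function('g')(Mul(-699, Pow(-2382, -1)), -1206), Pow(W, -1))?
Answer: Rational(-146057, 626417169) ≈ -0.00023316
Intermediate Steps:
Function('g')(J, w) = Add(-14, Mul(J, w)) (Function('g')(J, w) = Add(Mul(J, w), -14) = Add(-14, Mul(J, w)))
W = 1577877 (W = Add(-5, Add(-274, Mul(-1516, -1041))) = Add(-5, Add(-274, 1578156)) = Add(-5, 1577882) = 1577877)
Mul(Function('g')(Mul(-699, Pow(-2382, -1)), -1206), Pow(W, -1)) = Mul(Add(-14, Mul(Mul(-699, Pow(-2382, -1)), -1206)), Pow(1577877, -1)) = Mul(Add(-14, Mul(Mul(-699, Rational(-1, 2382)), -1206)), Rational(1, 1577877)) = Mul(Add(-14, Mul(Rational(233, 794), -1206)), Rational(1, 1577877)) = Mul(Add(-14, Rational(-140499, 397)), Rational(1, 1577877)) = Mul(Rational(-146057, 397), Rational(1, 1577877)) = Rational(-146057, 626417169)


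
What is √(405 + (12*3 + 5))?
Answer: √446 ≈ 21.119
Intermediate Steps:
√(405 + (12*3 + 5)) = √(405 + (36 + 5)) = √(405 + 41) = √446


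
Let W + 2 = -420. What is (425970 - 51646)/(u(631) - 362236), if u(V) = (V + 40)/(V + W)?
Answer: -7112156/6882423 ≈ -1.0334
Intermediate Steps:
W = -422 (W = -2 - 420 = -422)
u(V) = (40 + V)/(-422 + V) (u(V) = (V + 40)/(V - 422) = (40 + V)/(-422 + V))
(425970 - 51646)/(u(631) - 362236) = (425970 - 51646)/((40 + 631)/(-422 + 631) - 362236) = 374324/(671/209 - 362236) = 374324/((1/209)*671 - 362236) = 374324/(61/19 - 362236) = 374324/(-6882423/19) = 374324*(-19/6882423) = -7112156/6882423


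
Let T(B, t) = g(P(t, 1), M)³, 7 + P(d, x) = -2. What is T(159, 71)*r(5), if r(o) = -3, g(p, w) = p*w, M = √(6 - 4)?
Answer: 4374*√2 ≈ 6185.8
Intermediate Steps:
P(d, x) = -9 (P(d, x) = -7 - 2 = -9)
M = √2 ≈ 1.4142
T(B, t) = -1458*√2 (T(B, t) = (-9*√2)³ = -1458*√2)
T(159, 71)*r(5) = -1458*√2*(-3) = 4374*√2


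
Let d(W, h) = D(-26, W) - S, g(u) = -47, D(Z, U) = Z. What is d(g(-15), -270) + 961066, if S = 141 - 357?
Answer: 961256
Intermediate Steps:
S = -216
d(W, h) = 190 (d(W, h) = -26 - 1*(-216) = -26 + 216 = 190)
d(g(-15), -270) + 961066 = 190 + 961066 = 961256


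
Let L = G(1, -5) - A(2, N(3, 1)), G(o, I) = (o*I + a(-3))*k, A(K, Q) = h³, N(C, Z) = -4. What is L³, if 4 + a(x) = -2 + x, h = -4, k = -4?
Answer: 1728000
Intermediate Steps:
a(x) = -6 + x (a(x) = -4 + (-2 + x) = -6 + x)
A(K, Q) = -64 (A(K, Q) = (-4)³ = -64)
G(o, I) = 36 - 4*I*o (G(o, I) = (o*I + (-6 - 3))*(-4) = (I*o - 9)*(-4) = (-9 + I*o)*(-4) = 36 - 4*I*o)
L = 120 (L = (36 - 4*(-5)*1) - 1*(-64) = (36 + 20) + 64 = 56 + 64 = 120)
L³ = 120³ = 1728000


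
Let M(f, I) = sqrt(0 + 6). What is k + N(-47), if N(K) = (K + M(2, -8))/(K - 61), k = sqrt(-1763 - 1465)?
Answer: 47/108 - sqrt(6)/108 + 2*I*sqrt(807) ≈ 0.4125 + 56.815*I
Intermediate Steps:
k = 2*I*sqrt(807) (k = sqrt(-3228) = 2*I*sqrt(807) ≈ 56.815*I)
M(f, I) = sqrt(6)
N(K) = (K + sqrt(6))/(-61 + K) (N(K) = (K + sqrt(6))/(K - 61) = (K + sqrt(6))/(-61 + K))
k + N(-47) = 2*I*sqrt(807) + (-47 + sqrt(6))/(-61 - 47) = 2*I*sqrt(807) + (-47 + sqrt(6))/(-108) = 2*I*sqrt(807) - (-47 + sqrt(6))/108 = 2*I*sqrt(807) + (47/108 - sqrt(6)/108) = 47/108 - sqrt(6)/108 + 2*I*sqrt(807)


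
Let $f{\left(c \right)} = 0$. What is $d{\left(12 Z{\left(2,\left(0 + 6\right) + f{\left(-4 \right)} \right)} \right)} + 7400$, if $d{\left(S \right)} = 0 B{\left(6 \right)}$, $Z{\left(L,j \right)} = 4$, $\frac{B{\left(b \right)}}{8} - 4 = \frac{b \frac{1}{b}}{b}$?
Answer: $7400$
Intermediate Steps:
$B{\left(b \right)} = 32 + \frac{8}{b}$ ($B{\left(b \right)} = 32 + 8 \frac{b \frac{1}{b}}{b} = 32 + 8 \cdot 1 \frac{1}{b} = 32 + \frac{8}{b}$)
$d{\left(S \right)} = 0$ ($d{\left(S \right)} = 0 \left(32 + \frac{8}{6}\right) = 0 \left(32 + 8 \cdot \frac{1}{6}\right) = 0 \left(32 + \frac{4}{3}\right) = 0 \cdot \frac{100}{3} = 0$)
$d{\left(12 Z{\left(2,\left(0 + 6\right) + f{\left(-4 \right)} \right)} \right)} + 7400 = 0 + 7400 = 7400$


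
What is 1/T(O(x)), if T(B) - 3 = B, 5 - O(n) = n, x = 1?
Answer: 1/7 ≈ 0.14286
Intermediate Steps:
O(n) = 5 - n
T(B) = 3 + B
1/T(O(x)) = 1/(3 + (5 - 1*1)) = 1/(3 + (5 - 1)) = 1/(3 + 4) = 1/7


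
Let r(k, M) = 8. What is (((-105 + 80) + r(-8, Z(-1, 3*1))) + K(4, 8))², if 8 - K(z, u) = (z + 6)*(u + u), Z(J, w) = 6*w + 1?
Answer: 28561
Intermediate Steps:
Z(J, w) = 1 + 6*w
K(z, u) = 8 - 2*u*(6 + z) (K(z, u) = 8 - (z + 6)*(u + u) = 8 - (6 + z)*2*u = 8 - 2*u*(6 + z))
(((-105 + 80) + r(-8, Z(-1, 3*1))) + K(4, 8))² = (((-105 + 80) + 8) + (8 - 12*8 - 2*8*4))² = ((-25 + 8) + (8 - 96 - 64))² = (-17 - 152)² = (-169)² = 28561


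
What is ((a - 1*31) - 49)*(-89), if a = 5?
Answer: 6675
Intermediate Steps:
((a - 1*31) - 49)*(-89) = ((5 - 1*31) - 49)*(-89) = ((5 - 31) - 49)*(-89) = (-26 - 49)*(-89) = -75*(-89) = 6675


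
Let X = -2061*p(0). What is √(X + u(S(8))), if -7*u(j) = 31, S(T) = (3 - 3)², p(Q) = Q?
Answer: I*√217/7 ≈ 2.1044*I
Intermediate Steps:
S(T) = 0 (S(T) = 0² = 0)
u(j) = -31/7 (u(j) = -⅐*31 = -31/7)
X = 0 (X = -2061*0 = 0)
√(X + u(S(8))) = √(0 - 31/7) = √(-31/7) = I*√217/7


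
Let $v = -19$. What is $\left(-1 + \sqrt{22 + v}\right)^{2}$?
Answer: $\left(1 - \sqrt{3}\right)^{2} \approx 0.5359$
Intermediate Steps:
$\left(-1 + \sqrt{22 + v}\right)^{2} = \left(-1 + \sqrt{22 - 19}\right)^{2} = \left(-1 + \sqrt{3}\right)^{2}$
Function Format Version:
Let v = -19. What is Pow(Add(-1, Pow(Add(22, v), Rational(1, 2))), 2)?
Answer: Pow(Add(1, Mul(-1, Pow(3, Rational(1, 2)))), 2) ≈ 0.53590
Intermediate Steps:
Pow(Add(-1, Pow(Add(22, v), Rational(1, 2))), 2) = Pow(Add(-1, Pow(Add(22, -19), Rational(1, 2))), 2) = Pow(Add(-1, Pow(3, Rational(1, 2))), 2)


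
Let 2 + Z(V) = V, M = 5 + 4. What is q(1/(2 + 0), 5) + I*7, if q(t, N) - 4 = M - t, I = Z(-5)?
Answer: -73/2 ≈ -36.500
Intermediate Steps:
M = 9
Z(V) = -2 + V
I = -7 (I = -2 - 5 = -7)
q(t, N) = 13 - t (q(t, N) = 4 + (9 - t) = 13 - t)
q(1/(2 + 0), 5) + I*7 = (13 - 1/(2 + 0)) - 7*7 = (13 - 1/2) - 49 = 25/2 - 49 = -73/2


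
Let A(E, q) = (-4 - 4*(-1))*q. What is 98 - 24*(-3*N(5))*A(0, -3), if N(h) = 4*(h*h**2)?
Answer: 98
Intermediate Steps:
N(h) = 4*h**3
A(E, q) = 0 (A(E, q) = (-4 + 4)*q = 0*q = 0)
98 - 24*(-3*N(5))*A(0, -3) = 98 - 24*(-12*5**3)*0 = 98 - 24*(-12*125)*0 = 98 - 24*(-3*500)*0 = 98 - (-36000)*0 = 98 - 24*0 = 98 + 0 = 98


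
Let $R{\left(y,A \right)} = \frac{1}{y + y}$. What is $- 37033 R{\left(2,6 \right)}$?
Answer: $- \frac{37033}{4} \approx -9258.3$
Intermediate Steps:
$R{\left(y,A \right)} = \frac{1}{2 y}$
$- 37033 R{\left(2,6 \right)} = - 37033 \frac{1}{2 \cdot 2} = - 37033 \cdot \frac{1}{2} \cdot \frac{1}{2} = \left(-37033\right) \frac{1}{4} = - \frac{37033}{4}$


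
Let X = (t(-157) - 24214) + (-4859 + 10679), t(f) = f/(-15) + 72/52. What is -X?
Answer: 3584519/195 ≈ 18382.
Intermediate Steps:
t(f) = 18/13 - f/15 (t(f) = f*(-1/15) + 72*(1/52) = -f/15 + 18/13 = 18/13 - f/15)
X = -3584519/195 (X = ((18/13 - 1/15*(-157)) - 24214) + (-4859 + 10679) = ((18/13 + 157/15) - 24214) + 5820 = (2311/195 - 24214) + 5820 = -4719419/195 + 5820 = -3584519/195 ≈ -18382.)
-X = -1*(-3584519/195) = 3584519/195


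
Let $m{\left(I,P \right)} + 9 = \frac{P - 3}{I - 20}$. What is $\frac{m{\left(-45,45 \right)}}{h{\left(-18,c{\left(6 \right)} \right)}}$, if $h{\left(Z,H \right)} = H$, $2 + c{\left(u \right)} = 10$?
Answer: $- \frac{627}{520} \approx -1.2058$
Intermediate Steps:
$c{\left(u \right)} = 8$ ($c{\left(u \right)} = -2 + 10 = 8$)
$m{\left(I,P \right)} = -9 + \frac{-3 + P}{-20 + I}$ ($m{\left(I,P \right)} = -9 + \frac{P - 3}{I - 20} = -9 + \frac{-3 + P}{-20 + I}$)
$\frac{m{\left(-45,45 \right)}}{h{\left(-18,c{\left(6 \right)} \right)}} = \frac{\frac{1}{-20 - 45} \left(177 + 45 - -405\right)}{8} = \frac{177 + 45 + 405}{-65} \cdot \frac{1}{8} = \left(- \frac{1}{65}\right) 627 \cdot \frac{1}{8} = \left(- \frac{627}{65}\right) \frac{1}{8} = - \frac{627}{520}$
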